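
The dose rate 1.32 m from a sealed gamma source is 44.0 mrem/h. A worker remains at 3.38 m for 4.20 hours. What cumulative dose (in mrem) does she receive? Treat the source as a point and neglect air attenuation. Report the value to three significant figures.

Applying the 1/r² law, rate at 3.38 m:
44.0 × (1.32/3.38)² = 44.0 × 0.1525 = 6.710 mrem/h.
Dose = rate × time = 6.710 mrem/h × 4.200 h = 28.18 mrem.

28.2 mrem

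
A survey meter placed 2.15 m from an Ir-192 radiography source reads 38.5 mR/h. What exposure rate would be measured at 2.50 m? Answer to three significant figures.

By the inverse-square law, scaling from 2.15 m to 2.50 m:
38.5 × (2.15/2.50)² = 38.5 × 0.7396 = 28.47 mR/h.

28.5 mR/h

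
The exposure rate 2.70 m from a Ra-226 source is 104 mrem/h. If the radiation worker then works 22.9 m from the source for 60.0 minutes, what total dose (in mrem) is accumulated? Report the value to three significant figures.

1.45 mrem

Using I₁d₁² = I₂d₂², rate at 22.9 m:
104 × (2.70/22.9)² = 104 × 0.01390 = 1.446 mrem/h.
Dose = rate × time = 1.446 mrem/h × 1.000 h = 1.446 mrem.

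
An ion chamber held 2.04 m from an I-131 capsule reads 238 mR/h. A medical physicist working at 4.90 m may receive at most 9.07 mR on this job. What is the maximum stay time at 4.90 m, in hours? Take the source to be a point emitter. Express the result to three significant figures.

By the inverse-square law, rate at 4.90 m:
(2.04/4.90)² = 0.1733, so 238 × 0.1733 = 41.25 mR/h.
Stay time = 9.07 mR ÷ 41.25 mR/h = 0.2199 h.

0.220 h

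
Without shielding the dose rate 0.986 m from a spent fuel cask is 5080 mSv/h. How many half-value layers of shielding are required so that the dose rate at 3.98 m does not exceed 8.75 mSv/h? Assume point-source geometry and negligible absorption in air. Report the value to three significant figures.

At 3.98 m, distance alone gives (0.986/3.98)² = 0.06137, so 5080 × 0.06137 = 311.8 mSv/h.
Further attenuation needed: 311.8/8.75 = 35.63.
n = log₂(35.63) = 5.155 half-value layers.

5.16 half-value layers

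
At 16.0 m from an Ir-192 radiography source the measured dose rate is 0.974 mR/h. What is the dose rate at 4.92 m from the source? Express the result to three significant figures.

10.3 mR/h

By the inverse-square law, scaling from 16.0 m to 4.92 m:
0.974 × (16.0/4.92)² = 0.974 × 10.58 = 10.30 mR/h.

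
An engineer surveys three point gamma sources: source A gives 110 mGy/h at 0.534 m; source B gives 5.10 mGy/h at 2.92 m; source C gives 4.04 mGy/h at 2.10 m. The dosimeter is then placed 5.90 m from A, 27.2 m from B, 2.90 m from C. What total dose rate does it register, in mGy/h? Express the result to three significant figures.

3.08 mGy/h

Each source contributes Iᵢ·(dᵢ/rᵢ)²; contributions add.
A: 110 × (0.534/5.90)² = 0.9011 mGy/h
B: 5.10 × (2.92/27.2)² = 0.05878 mGy/h
C: 4.04 × (2.10/2.90)² = 2.118 mGy/h
Total = 0.9011 + 0.05878 + 2.118 = 3.078 mGy/h.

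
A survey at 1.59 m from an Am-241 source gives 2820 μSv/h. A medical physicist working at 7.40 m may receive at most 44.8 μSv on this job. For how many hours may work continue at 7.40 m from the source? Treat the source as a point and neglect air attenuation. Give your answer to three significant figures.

By the inverse-square law, rate at 7.40 m:
2820 × (1.59/7.40)² = 2820 × 0.04617 = 130.2 μSv/h.
Stay time = 44.8 μSv ÷ 130.2 μSv/h = 0.3441 h.

0.344 h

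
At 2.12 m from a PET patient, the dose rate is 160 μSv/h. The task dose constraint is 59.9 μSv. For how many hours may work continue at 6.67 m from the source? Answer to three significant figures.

Applying the 1/r² law, rate at 6.67 m:
160 × (2.12/6.67)² = 160 × 0.1010 = 16.16 μSv/h.
Stay time = 59.9 μSv ÷ 16.16 μSv/h = 3.707 h.

3.71 h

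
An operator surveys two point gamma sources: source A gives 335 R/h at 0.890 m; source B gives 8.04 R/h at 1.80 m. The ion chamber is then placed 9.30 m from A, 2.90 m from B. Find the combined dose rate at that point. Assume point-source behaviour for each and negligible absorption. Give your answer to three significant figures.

Each source contributes Iᵢ·(dᵢ/rᵢ)²; contributions add.
A: 335 × (0.890/9.30)² = 3.068 R/h
B: 8.04 × (1.80/2.90)² = 3.097 R/h
Total = 3.068 + 3.097 = 6.165 R/h.

6.17 R/h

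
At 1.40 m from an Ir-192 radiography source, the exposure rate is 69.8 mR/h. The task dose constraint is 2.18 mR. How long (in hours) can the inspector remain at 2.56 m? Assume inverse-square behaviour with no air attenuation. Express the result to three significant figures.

Applying the 1/r² law, rate at 2.56 m:
69.8 × (1.40/2.56)² = 69.8 × 0.2991 = 20.88 mR/h.
Stay time = 2.18 mR ÷ 20.88 mR/h = 0.1044 h.

0.104 h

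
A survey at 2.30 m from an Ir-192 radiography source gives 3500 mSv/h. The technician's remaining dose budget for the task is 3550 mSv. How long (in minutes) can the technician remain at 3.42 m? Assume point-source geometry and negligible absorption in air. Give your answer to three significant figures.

Intensity scales as (d₁/d₂)², so rate at 3.42 m:
(2.30/3.42)² = 0.4523, so 3500 × 0.4523 = 1583 mSv/h.
Stay time = 3550 mSv ÷ 1583 mSv/h = 2.243 h = 134.6 min.

135 min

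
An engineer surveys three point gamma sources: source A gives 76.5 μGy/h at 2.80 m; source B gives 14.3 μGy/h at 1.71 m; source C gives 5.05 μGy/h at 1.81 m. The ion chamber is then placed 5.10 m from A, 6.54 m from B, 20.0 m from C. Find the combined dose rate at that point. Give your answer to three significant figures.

24.1 μGy/h

By superposition, sum each source's inverse-square contribution:
A: 76.5 × (2.80/5.10)² = 23.06 μGy/h
B: 14.3 × (1.71/6.54)² = 0.9776 μGy/h
C: 5.05 × (1.81/20.0)² = 0.04136 μGy/h
Total = 23.06 + 0.9776 + 0.04136 = 24.08 μGy/h.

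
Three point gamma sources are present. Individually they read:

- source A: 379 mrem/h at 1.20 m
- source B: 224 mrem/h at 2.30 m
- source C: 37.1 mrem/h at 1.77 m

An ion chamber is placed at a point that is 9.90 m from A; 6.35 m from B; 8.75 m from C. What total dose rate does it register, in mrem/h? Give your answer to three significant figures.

36.5 mrem/h

By superposition, sum each source's inverse-square contribution:
A: 379 × (1.20/9.90)² = 5.568 mrem/h
B: 224 × (2.30/6.35)² = 29.39 mrem/h
C: 37.1 × (1.77/8.75)² = 1.518 mrem/h
Total = 5.568 + 29.39 + 1.518 = 36.48 mrem/h.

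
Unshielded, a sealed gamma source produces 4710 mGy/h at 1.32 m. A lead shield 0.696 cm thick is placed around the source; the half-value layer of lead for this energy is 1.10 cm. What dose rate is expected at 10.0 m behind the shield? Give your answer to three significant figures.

Distance alone: 4710 × (1.32/10.0)² = 4710 × 0.01742 = 82.05 mGy/h.
Shield: 0.696/1.10 = 0.6327 half-value layers → attenuation 2^(−0.6327) = 0.6450.
Combined: 82.05 × 0.6450 = 52.92 mGy/h.

52.9 mGy/h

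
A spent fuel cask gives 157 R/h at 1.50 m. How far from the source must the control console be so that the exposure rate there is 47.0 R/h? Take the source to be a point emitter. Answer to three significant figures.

2.74 m

Applying the 1/r² law, d₂ = d₁·√(I₁/I₂).
I₁/I₂ = 157/47.0 = 3.340, so d₂ = 1.50 × √3.340 = 2.741 m.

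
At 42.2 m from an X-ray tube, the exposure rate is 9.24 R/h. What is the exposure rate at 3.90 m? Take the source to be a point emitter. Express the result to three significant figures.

1080 R/h

Using I₁d₁² = I₂d₂², the rate at 3.90 m is
9.24 × (42.2/3.90)² = 9.24 × 117.1 = 1082 R/h.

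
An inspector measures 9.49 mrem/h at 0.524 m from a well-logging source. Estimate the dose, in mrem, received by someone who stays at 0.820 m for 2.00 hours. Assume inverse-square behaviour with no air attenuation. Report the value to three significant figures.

7.75 mrem

Applying the 1/r² law, rate at 0.820 m:
9.49 × (0.524/0.820)² = 9.49 × 0.4084 = 3.876 mrem/h.
Dose = rate × time = 3.876 mrem/h × 2.000 h = 7.752 mrem.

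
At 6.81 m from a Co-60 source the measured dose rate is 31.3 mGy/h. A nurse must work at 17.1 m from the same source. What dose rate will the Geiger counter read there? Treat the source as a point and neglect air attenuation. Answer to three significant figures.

4.96 mGy/h

Using I₁d₁² = I₂d₂², scaling from 6.81 m to 17.1 m:
31.3 × (6.81/17.1)² = 31.3 × 0.1586 = 4.964 mGy/h.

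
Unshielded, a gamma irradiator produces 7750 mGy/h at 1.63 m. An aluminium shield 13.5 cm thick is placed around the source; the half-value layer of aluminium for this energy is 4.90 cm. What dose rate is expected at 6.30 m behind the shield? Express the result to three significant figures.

Distance alone: 7750 × (1.63/6.30)² = 7750 × 0.06694 = 518.8 mGy/h.
Shield: 13.5/4.90 = 2.755 half-value layers → attenuation 2^(−2.755) = 0.1481.
Combined: 518.8 × 0.1481 = 76.83 mGy/h.

76.8 mGy/h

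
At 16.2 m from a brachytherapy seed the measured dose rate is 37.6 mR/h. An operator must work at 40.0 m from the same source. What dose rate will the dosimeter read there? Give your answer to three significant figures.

Applying the 1/r² law, scaling from 16.2 m to 40.0 m:
37.6 × (16.2/40.0)² = 37.6 × 0.1640 = 6.166 mR/h.

6.17 mR/h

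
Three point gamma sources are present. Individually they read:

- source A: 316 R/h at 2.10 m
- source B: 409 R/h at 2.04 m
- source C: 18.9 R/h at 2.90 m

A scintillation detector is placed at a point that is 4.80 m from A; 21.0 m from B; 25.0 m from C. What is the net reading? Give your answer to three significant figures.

64.6 R/h

By superposition, sum each source's inverse-square contribution:
A: 316 × (2.10/4.80)² = 60.48 R/h
B: 409 × (2.04/21.0)² = 3.860 R/h
C: 18.9 × (2.90/25.0)² = 0.2543 R/h
Total = 60.48 + 3.860 + 0.2543 = 64.59 R/h.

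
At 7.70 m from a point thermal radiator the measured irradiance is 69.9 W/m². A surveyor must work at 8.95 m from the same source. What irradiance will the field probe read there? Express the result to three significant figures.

Applying the 1/r² law, scaling from 7.70 m to 8.95 m:
(7.70/8.95)² = 0.7402, so 69.9 × 0.7402 = 51.74 W/m².

51.7 W/m²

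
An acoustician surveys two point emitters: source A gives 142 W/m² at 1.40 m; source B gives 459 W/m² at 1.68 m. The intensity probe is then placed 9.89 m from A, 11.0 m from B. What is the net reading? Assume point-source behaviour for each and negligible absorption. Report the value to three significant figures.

13.6 W/m²

Each source contributes Iᵢ·(dᵢ/rᵢ)²; contributions add.
A: 142 × (1.40/9.89)² = 2.845 W/m²
B: 459 × (1.68/11.0)² = 10.71 W/m²
Total = 2.845 + 10.71 = 13.56 W/m².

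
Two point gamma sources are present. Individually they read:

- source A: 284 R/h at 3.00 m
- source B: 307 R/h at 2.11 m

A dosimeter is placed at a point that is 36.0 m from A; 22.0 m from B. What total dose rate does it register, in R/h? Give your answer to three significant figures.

4.80 R/h

By superposition, sum each source's inverse-square contribution:
A: 284 × (3.00/36.0)² = 1.972 R/h
B: 307 × (2.11/22.0)² = 2.824 R/h
Total = 1.972 + 2.824 = 4.796 R/h.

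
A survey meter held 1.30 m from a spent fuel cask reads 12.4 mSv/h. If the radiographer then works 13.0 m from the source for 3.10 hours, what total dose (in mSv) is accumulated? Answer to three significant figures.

Since intensity falls as 1/r², rate at 13.0 m:
(1.30/13.0)² = 0.01000, so 12.4 × 0.01000 = 0.1240 mSv/h.
Dose = rate × time = 0.1240 mSv/h × 3.100 h = 0.3844 mSv.

0.384 mSv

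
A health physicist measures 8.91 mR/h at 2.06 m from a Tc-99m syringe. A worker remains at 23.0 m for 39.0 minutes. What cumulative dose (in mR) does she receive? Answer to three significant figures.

Using I₁d₁² = I₂d₂², rate at 23.0 m:
(2.06/23.0)² = 0.008022, so 8.91 × 0.008022 = 0.07148 mR/h.
Dose = rate × time = 0.07148 mR/h × 0.6500 h = 0.04646 mR.

0.0465 mR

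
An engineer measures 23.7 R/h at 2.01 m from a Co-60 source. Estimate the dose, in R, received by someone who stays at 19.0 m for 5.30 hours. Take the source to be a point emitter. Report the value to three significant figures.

By the inverse-square law, rate at 19.0 m:
(2.01/19.0)² = 0.01119, so 23.7 × 0.01119 = 0.2652 R/h.
Dose = rate × time = 0.2652 R/h × 5.300 h = 1.406 R.

1.41 R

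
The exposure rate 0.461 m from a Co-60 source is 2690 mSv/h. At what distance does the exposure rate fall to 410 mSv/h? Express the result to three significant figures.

1.18 m

Applying the 1/r² law, d₂ = d₁·√(I₁/I₂).
I₁/I₂ = 2690/410 = 6.561, so d₂ = 0.461 × √6.561 = 1.181 m.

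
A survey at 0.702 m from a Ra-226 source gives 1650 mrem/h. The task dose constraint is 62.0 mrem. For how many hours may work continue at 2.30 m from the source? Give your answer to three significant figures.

0.403 h

Using I₁d₁² = I₂d₂², rate at 2.30 m:
(0.702/2.30)² = 0.09316, so 1650 × 0.09316 = 153.7 mrem/h.
Stay time = 62.0 mrem ÷ 153.7 mrem/h = 0.4034 h.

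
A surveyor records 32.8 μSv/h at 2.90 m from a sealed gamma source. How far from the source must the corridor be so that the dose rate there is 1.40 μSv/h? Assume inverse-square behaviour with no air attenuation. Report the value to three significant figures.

Intensity scales as (d₁/d₂)², so d₂ = d₁·√(I₁/I₂).
I₁/I₂ = 32.8/1.40 = 23.43, so d₂ = 2.90 × √23.43 = 14.04 m.

14.0 m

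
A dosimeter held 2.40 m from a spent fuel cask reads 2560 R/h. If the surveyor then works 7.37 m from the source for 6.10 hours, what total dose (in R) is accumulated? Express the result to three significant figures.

1660 R

Since intensity falls as 1/r², rate at 7.37 m:
(2.40/7.37)² = 0.1060, so 2560 × 0.1060 = 271.4 R/h.
Dose = rate × time = 271.4 R/h × 6.100 h = 1656 R.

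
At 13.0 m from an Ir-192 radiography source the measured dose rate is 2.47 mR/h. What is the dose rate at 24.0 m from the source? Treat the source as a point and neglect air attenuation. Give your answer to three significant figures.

By the inverse-square law, scaling from 13.0 m to 24.0 m:
2.47 × (13.0/24.0)² = 2.47 × 0.2934 = 0.7247 mR/h.

0.725 mR/h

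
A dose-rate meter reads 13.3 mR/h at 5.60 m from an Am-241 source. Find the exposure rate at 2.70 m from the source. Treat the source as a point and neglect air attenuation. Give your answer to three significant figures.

57.2 mR/h

Since intensity falls as 1/r², the rate at 2.70 m is
13.3 × (5.60/2.70)² = 13.3 × 4.302 = 57.22 mR/h.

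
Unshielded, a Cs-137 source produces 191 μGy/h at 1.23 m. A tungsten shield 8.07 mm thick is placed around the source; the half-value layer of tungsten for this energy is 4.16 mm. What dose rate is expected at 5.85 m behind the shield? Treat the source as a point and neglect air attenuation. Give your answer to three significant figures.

2.20 μGy/h

Distance alone: (1.23/5.85)² = 0.04421, so 191 × 0.04421 = 8.444 μGy/h.
Shield: 8.07/4.16 = 1.940 half-value layers → attenuation 2^(−1.940) = 0.2606.
Combined: 8.444 × 0.2606 = 2.201 μGy/h.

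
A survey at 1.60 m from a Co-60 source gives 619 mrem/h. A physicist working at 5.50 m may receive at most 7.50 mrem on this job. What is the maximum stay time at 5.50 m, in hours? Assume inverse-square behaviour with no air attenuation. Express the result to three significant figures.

By the inverse-square law, rate at 5.50 m:
(1.60/5.50)² = 0.08463, so 619 × 0.08463 = 52.39 mrem/h.
Stay time = 7.50 mrem ÷ 52.39 mrem/h = 0.1432 h.

0.143 h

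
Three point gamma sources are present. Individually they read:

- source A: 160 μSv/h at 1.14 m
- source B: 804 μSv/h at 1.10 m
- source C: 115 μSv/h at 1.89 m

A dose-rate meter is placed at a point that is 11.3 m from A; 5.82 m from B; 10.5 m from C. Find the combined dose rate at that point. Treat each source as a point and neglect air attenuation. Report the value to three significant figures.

34.1 μSv/h

By superposition, sum each source's inverse-square contribution:
A: 160 × (1.14/11.3)² = 1.628 μSv/h
B: 804 × (1.10/5.82)² = 28.72 μSv/h
C: 115 × (1.89/10.5)² = 3.726 μSv/h
Total = 1.628 + 28.72 + 3.726 = 34.07 μSv/h.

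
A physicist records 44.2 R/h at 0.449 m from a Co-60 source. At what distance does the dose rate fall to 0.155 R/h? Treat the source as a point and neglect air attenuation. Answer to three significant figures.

Using I₁d₁² = I₂d₂², d₂ = d₁·√(I₁/I₂).
I₁/I₂ = 44.2/0.155 = 285.2, so d₂ = 0.449 × √285.2 = 7.583 m.

7.58 m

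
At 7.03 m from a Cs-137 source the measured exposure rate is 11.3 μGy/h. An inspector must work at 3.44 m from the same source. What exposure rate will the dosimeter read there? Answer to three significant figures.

47.2 μGy/h

By the inverse-square law, scaling from 7.03 m to 3.44 m:
11.3 × (7.03/3.44)² = 11.3 × 4.176 = 47.19 μGy/h.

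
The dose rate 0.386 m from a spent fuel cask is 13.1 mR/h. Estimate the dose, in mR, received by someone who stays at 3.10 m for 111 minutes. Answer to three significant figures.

0.376 mR

Intensity scales as (d₁/d₂)², so rate at 3.10 m:
13.1 × (0.386/3.10)² = 13.1 × 0.01550 = 0.2030 mR/h.
Dose = rate × time = 0.2030 mR/h × 1.850 h = 0.3756 mR.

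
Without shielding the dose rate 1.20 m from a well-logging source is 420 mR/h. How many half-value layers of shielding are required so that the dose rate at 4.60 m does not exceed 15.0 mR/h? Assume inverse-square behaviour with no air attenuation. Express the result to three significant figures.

At 4.60 m, distance alone gives 420 × (1.20/4.60)² = 420 × 0.06805 = 28.58 mR/h.
Further attenuation needed: 28.58/15.0 = 1.905.
n = log₂(1.905) = 0.9298 half-value layers.

0.930 half-value layers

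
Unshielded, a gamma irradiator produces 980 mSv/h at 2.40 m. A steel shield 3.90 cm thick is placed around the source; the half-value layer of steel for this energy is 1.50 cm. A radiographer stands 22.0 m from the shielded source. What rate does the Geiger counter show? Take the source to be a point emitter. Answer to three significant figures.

1.92 mSv/h

Distance alone: 980 × (2.40/22.0)² = 980 × 0.01190 = 11.66 mSv/h.
Shield: 3.90/1.50 = 2.600 half-value layers → attenuation 2^(−2.600) = 0.1649.
Combined: 11.66 × 0.1649 = 1.923 mSv/h.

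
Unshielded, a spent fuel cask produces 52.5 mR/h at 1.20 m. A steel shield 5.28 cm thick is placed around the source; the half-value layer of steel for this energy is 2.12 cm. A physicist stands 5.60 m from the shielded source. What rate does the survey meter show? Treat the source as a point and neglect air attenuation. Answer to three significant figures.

Distance alone: (1.20/5.60)² = 0.04592, so 52.5 × 0.04592 = 2.411 mR/h.
Shield: 5.28/2.12 = 2.491 half-value layers → attenuation 2^(−2.491) = 0.1779.
Combined: 2.411 × 0.1779 = 0.4289 mR/h.

0.429 mR/h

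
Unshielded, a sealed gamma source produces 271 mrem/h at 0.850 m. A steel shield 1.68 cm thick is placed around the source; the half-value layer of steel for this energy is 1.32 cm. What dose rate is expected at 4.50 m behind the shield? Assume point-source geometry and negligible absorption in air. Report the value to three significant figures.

Distance alone: 271 × (0.850/4.50)² = 271 × 0.03568 = 9.669 mrem/h.
Shield: 1.68/1.32 = 1.273 half-value layers → attenuation 2^(−1.273) = 0.4138.
Combined: 9.669 × 0.4138 = 4.001 mrem/h.

4.00 mrem/h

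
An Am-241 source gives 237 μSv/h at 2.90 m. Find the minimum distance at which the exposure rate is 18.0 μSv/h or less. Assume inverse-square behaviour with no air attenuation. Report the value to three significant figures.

10.5 m

By the inverse-square law, d₂ = d₁·√(I₁/I₂).
I₁/I₂ = 237/18.0 = 13.17, so d₂ = 2.90 × √13.17 = 10.52 m.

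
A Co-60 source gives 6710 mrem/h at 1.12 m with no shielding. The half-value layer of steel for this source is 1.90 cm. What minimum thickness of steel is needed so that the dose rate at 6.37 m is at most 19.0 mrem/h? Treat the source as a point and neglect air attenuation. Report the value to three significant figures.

6.55 cm

At 6.37 m, distance alone gives (1.12/6.37)² = 0.03091, so 6710 × 0.03091 = 207.4 mrem/h.
Further attenuation needed: 207.4/19.0 = 10.92.
n = log₂(10.92) = 3.449 half-value layers.
Thickness = 3.449 × 1.90 cm = 6.553 cm.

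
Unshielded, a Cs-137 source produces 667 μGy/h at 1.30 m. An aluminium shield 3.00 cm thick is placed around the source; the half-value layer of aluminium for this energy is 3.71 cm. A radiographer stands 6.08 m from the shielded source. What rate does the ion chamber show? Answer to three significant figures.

Distance alone: (1.30/6.08)² = 0.04572, so 667 × 0.04572 = 30.50 μGy/h.
Shield: 3.00/3.71 = 0.8086 half-value layers → attenuation 2^(−0.8086) = 0.5709.
Combined: 30.50 × 0.5709 = 17.41 μGy/h.

17.4 μGy/h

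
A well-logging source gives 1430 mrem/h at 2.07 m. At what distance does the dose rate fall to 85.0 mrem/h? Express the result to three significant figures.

Applying the 1/r² law, d₂ = d₁·√(I₁/I₂).
I₁/I₂ = 1430/85.0 = 16.82, so d₂ = 2.07 × √16.82 = 8.490 m.

8.49 m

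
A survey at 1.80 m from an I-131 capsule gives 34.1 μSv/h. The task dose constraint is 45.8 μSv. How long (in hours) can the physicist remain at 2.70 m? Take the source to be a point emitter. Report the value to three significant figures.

3.02 h

Applying the 1/r² law, rate at 2.70 m:
(1.80/2.70)² = 0.4444, so 34.1 × 0.4444 = 15.15 μSv/h.
Stay time = 45.8 μSv ÷ 15.15 μSv/h = 3.023 h.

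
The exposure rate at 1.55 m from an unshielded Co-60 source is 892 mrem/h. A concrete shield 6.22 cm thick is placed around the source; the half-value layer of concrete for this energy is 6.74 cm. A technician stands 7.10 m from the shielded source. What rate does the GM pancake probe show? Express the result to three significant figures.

Distance alone: 892 × (1.55/7.10)² = 892 × 0.04766 = 42.51 mrem/h.
Shield: 6.22/6.74 = 0.9228 half-value layers → attenuation 2^(−0.9228) = 0.5275.
Combined: 42.51 × 0.5275 = 22.42 mrem/h.

22.4 mrem/h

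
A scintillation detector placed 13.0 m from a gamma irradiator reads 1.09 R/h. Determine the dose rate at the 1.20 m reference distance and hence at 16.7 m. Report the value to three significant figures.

128 R/h; 0.661 R/h

By the inverse-square law,
At 1.20 m: (13.0/1.20)² = 117.4, so 1.09 × 117.4 = 128.0 R/h
At 16.7 m: (1.20/16.7)² = 0.005163, so 128.0 × 0.005163 = 0.6609 R/h.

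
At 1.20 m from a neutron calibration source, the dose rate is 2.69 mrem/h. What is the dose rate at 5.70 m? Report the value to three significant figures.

Intensity scales as (d₁/d₂)², so the rate at 5.70 m is
(1.20/5.70)² = 0.04432, so 2.69 × 0.04432 = 0.1192 mrem/h.

0.119 mrem/h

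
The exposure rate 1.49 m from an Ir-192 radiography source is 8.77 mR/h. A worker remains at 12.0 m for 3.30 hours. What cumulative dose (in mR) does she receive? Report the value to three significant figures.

Applying the 1/r² law, rate at 12.0 m:
8.77 × (1.49/12.0)² = 8.77 × 0.01542 = 0.1352 mR/h.
Dose = rate × time = 0.1352 mR/h × 3.300 h = 0.4462 mR.

0.446 mR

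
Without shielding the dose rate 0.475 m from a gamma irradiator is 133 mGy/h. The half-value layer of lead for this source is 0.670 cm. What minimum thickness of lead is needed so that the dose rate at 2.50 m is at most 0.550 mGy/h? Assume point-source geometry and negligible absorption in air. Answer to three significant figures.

At 2.50 m, distance alone gives 133 × (0.475/2.50)² = 133 × 0.03610 = 4.801 mGy/h.
Further attenuation needed: 4.801/0.550 = 8.729.
n = log₂(8.729) = 3.126 half-value layers.
Thickness = 3.126 × 0.670 cm = 2.094 cm.

2.09 cm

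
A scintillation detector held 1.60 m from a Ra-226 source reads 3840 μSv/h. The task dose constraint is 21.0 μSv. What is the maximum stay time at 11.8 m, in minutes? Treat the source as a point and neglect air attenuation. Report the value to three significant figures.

Using I₁d₁² = I₂d₂², rate at 11.8 m:
3840 × (1.60/11.8)² = 3840 × 0.01839 = 70.62 μSv/h.
Stay time = 21.0 μSv ÷ 70.62 μSv/h = 0.2974 h = 17.84 min.

17.8 min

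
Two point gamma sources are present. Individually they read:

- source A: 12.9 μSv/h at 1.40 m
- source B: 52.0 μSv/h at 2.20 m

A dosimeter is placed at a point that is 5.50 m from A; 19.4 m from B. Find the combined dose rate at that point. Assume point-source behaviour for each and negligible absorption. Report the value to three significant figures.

1.50 μSv/h

By superposition, sum each source's inverse-square contribution:
A: 12.9 × (1.40/5.50)² = 0.8358 μSv/h
B: 52.0 × (2.20/19.4)² = 0.6687 μSv/h
Total = 0.8358 + 0.6687 = 1.504 μSv/h.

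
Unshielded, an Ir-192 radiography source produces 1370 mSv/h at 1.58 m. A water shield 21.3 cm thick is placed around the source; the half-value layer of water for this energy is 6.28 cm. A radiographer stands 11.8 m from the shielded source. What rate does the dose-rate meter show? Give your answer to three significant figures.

Distance alone: (1.58/11.8)² = 0.01793, so 1370 × 0.01793 = 24.56 mSv/h.
Shield: 21.3/6.28 = 3.392 half-value layers → attenuation 2^(−3.392) = 0.09526.
Combined: 24.56 × 0.09526 = 2.340 mSv/h.

2.34 mSv/h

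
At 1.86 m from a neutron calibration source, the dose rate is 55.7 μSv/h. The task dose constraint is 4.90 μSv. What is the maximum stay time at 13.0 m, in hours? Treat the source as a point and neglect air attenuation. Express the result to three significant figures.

Intensity scales as (d₁/d₂)², so rate at 13.0 m:
55.7 × (1.86/13.0)² = 55.7 × 0.02047 = 1.140 μSv/h.
Stay time = 4.90 μSv ÷ 1.140 μSv/h = 4.298 h.

4.30 h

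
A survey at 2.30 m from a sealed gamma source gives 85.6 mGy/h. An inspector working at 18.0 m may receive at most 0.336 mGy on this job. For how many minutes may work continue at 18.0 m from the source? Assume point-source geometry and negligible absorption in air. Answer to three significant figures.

Using I₁d₁² = I₂d₂², rate at 18.0 m:
(2.30/18.0)² = 0.01633, so 85.6 × 0.01633 = 1.398 mGy/h.
Stay time = 0.336 mGy ÷ 1.398 mGy/h = 0.2403 h = 14.42 min.

14.4 min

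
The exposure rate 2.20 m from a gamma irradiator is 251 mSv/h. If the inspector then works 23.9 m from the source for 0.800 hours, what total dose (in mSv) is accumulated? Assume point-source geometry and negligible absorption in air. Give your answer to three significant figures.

Applying the 1/r² law, rate at 23.9 m:
(2.20/23.9)² = 0.008473, so 251 × 0.008473 = 2.127 mSv/h.
Dose = rate × time = 2.127 mSv/h × 0.8000 h = 1.702 mSv.

1.70 mSv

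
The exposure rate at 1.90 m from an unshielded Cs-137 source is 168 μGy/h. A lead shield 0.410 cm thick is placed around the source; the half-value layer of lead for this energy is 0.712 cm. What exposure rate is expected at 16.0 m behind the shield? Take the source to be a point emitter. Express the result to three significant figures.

Distance alone: 168 × (1.90/16.0)² = 168 × 0.01410 = 2.369 μGy/h.
Shield: 0.410/0.712 = 0.5758 half-value layers → attenuation 2^(−0.5758) = 0.6709.
Combined: 2.369 × 0.6709 = 1.589 μGy/h.

1.59 μGy/h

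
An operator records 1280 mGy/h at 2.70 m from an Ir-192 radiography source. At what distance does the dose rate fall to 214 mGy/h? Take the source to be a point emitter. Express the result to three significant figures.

Intensity scales as (d₁/d₂)², so d₂ = d₁·√(I₁/I₂).
I₁/I₂ = 1280/214 = 5.981, so d₂ = 2.70 × √5.981 = 6.603 m.

6.60 m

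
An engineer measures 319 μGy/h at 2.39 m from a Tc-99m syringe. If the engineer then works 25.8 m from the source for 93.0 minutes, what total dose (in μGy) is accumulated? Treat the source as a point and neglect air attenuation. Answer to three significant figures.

4.24 μGy

Since intensity falls as 1/r², rate at 25.8 m:
319 × (2.39/25.8)² = 319 × 0.008581 = 2.737 μGy/h.
Dose = rate × time = 2.737 μGy/h × 1.550 h = 4.242 μGy.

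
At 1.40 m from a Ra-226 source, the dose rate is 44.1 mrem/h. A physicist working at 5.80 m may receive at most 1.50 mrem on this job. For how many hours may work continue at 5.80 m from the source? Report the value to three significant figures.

0.584 h

Using I₁d₁² = I₂d₂², rate at 5.80 m:
44.1 × (1.40/5.80)² = 44.1 × 0.05826 = 2.569 mrem/h.
Stay time = 1.50 mrem ÷ 2.569 mrem/h = 0.5839 h.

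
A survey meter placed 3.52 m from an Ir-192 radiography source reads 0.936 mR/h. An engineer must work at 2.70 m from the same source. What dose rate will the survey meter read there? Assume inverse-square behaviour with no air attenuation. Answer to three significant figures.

Since intensity falls as 1/r², scaling from 3.52 m to 2.70 m:
(3.52/2.70)² = 1.700, so 0.936 × 1.700 = 1.591 mR/h.

1.59 mR/h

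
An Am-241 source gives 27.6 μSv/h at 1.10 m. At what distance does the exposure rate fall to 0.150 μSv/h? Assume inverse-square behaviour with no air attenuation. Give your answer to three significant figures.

14.9 m

Using I₁d₁² = I₂d₂², d₂ = d₁·√(I₁/I₂).
I₁/I₂ = 27.6/0.150 = 184.0, so d₂ = 1.10 × √184.0 = 14.92 m.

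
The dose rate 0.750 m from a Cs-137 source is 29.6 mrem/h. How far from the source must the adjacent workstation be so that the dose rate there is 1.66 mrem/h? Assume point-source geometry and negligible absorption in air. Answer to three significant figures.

3.17 m

By the inverse-square law, d₂ = d₁·√(I₁/I₂).
I₁/I₂ = 29.6/1.66 = 17.83, so d₂ = 0.750 × √17.83 = 3.167 m.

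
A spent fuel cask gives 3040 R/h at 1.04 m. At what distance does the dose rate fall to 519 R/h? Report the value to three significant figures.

2.52 m

By the inverse-square law, d₂ = d₁·√(I₁/I₂).
I₁/I₂ = 3040/519 = 5.857, so d₂ = 1.04 × √5.857 = 2.517 m.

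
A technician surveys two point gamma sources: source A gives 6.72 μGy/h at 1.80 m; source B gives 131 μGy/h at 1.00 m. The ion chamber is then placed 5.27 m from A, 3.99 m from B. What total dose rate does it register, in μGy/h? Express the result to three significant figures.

Each source contributes Iᵢ·(dᵢ/rᵢ)²; contributions add.
A: 6.72 × (1.80/5.27)² = 0.7840 μGy/h
B: 131 × (1.00/3.99)² = 8.229 μGy/h
Total = 0.7840 + 8.229 = 9.013 μGy/h.

9.01 μGy/h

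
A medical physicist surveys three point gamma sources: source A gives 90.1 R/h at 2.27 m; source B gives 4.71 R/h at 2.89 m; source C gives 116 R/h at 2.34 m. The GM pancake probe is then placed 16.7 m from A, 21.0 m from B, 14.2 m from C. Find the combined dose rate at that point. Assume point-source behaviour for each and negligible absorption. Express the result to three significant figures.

4.90 R/h

Each source contributes Iᵢ·(dᵢ/rᵢ)²; contributions add.
A: 90.1 × (2.27/16.7)² = 1.665 R/h
B: 4.71 × (2.89/21.0)² = 0.08920 R/h
C: 116 × (2.34/14.2)² = 3.150 R/h
Total = 1.665 + 0.08920 + 3.150 = 4.904 R/h.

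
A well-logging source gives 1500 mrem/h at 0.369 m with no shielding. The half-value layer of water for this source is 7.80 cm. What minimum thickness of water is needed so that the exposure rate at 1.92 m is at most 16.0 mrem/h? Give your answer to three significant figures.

At 1.92 m, distance alone gives (0.369/1.92)² = 0.03694, so 1500 × 0.03694 = 55.41 mrem/h.
Further attenuation needed: 55.41/16.0 = 3.463.
n = log₂(3.463) = 1.792 half-value layers.
Thickness = 1.792 × 7.80 cm = 13.98 cm.

14.0 cm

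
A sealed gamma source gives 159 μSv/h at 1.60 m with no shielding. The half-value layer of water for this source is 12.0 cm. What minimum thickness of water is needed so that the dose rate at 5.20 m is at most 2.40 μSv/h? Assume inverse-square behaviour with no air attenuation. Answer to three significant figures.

At 5.20 m, distance alone gives (1.60/5.20)² = 0.09467, so 159 × 0.09467 = 15.05 μSv/h.
Further attenuation needed: 15.05/2.40 = 6.271.
n = log₂(6.271) = 2.649 half-value layers.
Thickness = 2.649 × 12.0 cm = 31.79 cm.

31.8 cm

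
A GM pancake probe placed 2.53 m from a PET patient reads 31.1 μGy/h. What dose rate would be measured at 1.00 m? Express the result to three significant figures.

Since intensity falls as 1/r², scaling from 2.53 m to 1.00 m:
(2.53/1.00)² = 6.401, so 31.1 × 6.401 = 199.1 μGy/h.

199 μGy/h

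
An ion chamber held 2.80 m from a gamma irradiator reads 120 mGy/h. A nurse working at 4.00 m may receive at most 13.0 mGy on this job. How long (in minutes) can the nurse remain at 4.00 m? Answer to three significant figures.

13.3 min

Using I₁d₁² = I₂d₂², rate at 4.00 m:
(2.80/4.00)² = 0.4900, so 120 × 0.4900 = 58.80 mGy/h.
Stay time = 13.0 mGy ÷ 58.80 mGy/h = 0.2211 h = 13.27 min.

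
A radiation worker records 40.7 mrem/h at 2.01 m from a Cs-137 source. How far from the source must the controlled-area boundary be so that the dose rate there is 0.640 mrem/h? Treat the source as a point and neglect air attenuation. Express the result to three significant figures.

Intensity scales as (d₁/d₂)², so d₂ = d₁·√(I₁/I₂).
I₁/I₂ = 40.7/0.640 = 63.59, so d₂ = 2.01 × √63.59 = 16.03 m.

16.0 m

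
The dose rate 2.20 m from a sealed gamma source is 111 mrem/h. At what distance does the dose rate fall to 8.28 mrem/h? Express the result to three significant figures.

8.06 m

Applying the 1/r² law, d₂ = d₁·√(I₁/I₂).
I₁/I₂ = 111/8.28 = 13.41, so d₂ = 2.20 × √13.41 = 8.056 m.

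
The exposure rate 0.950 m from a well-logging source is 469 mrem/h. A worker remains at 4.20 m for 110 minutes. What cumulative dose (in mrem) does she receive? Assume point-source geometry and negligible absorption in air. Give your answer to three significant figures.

Using I₁d₁² = I₂d₂², rate at 4.20 m:
(0.950/4.20)² = 0.05116, so 469 × 0.05116 = 23.99 mrem/h.
Dose = rate × time = 23.99 mrem/h × 1.833 h = 43.97 mrem.

44.0 mrem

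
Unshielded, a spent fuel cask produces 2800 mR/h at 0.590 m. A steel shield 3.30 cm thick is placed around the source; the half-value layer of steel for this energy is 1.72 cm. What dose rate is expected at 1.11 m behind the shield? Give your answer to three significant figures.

209 mR/h

Distance alone: (0.590/1.11)² = 0.2825, so 2800 × 0.2825 = 791.0 mR/h.
Shield: 3.30/1.72 = 1.919 half-value layers → attenuation 2^(−1.919) = 0.2644.
Combined: 791.0 × 0.2644 = 209.1 mR/h.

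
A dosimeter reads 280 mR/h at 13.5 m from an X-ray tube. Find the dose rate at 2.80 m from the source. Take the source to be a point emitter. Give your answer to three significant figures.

Intensity scales as (d₁/d₂)², so the rate at 2.80 m is
(13.5/2.80)² = 23.25, so 280 × 23.25 = 6510 mR/h.

6510 mR/h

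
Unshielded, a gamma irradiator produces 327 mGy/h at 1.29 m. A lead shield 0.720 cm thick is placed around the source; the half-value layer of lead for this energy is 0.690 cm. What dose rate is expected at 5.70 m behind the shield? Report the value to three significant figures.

8.13 mGy/h

Distance alone: (1.29/5.70)² = 0.05122, so 327 × 0.05122 = 16.75 mGy/h.
Shield: 0.720/0.690 = 1.043 half-value layers → attenuation 2^(−1.043) = 0.4853.
Combined: 16.75 × 0.4853 = 8.129 mGy/h.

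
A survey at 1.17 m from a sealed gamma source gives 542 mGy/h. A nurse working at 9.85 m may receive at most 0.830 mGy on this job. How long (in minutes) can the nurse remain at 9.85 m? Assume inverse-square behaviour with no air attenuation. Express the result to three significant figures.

Applying the 1/r² law, rate at 9.85 m:
(1.17/9.85)² = 0.01411, so 542 × 0.01411 = 7.648 mGy/h.
Stay time = 0.830 mGy ÷ 7.648 mGy/h = 0.1085 h = 6.510 min.

6.51 min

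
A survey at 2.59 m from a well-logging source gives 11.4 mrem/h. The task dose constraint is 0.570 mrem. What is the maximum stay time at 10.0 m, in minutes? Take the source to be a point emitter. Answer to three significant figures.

44.7 min

By the inverse-square law, rate at 10.0 m:
(2.59/10.0)² = 0.06708, so 11.4 × 0.06708 = 0.7647 mrem/h.
Stay time = 0.570 mrem ÷ 0.7647 mrem/h = 0.7454 h = 44.72 min.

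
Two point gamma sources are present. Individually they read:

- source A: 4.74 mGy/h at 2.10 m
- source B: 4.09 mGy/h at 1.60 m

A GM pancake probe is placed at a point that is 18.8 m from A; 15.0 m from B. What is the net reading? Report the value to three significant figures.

0.106 mGy/h

Each source contributes Iᵢ·(dᵢ/rᵢ)²; contributions add.
A: 4.74 × (2.10/18.8)² = 0.05914 mGy/h
B: 4.09 × (1.60/15.0)² = 0.04654 mGy/h
Total = 0.05914 + 0.04654 = 0.1057 mGy/h.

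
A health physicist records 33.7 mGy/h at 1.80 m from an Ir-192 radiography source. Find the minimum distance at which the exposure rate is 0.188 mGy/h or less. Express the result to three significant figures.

Applying the 1/r² law, d₂ = d₁·√(I₁/I₂).
I₁/I₂ = 33.7/0.188 = 179.3, so d₂ = 1.80 × √179.3 = 24.10 m.

24.1 m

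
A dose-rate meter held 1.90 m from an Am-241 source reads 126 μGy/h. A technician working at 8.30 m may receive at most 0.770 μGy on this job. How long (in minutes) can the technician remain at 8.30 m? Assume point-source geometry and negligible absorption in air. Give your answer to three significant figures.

7.00 min

Since intensity falls as 1/r², rate at 8.30 m:
(1.90/8.30)² = 0.05240, so 126 × 0.05240 = 6.602 μGy/h.
Stay time = 0.770 μGy ÷ 6.602 μGy/h = 0.1166 h = 6.996 min.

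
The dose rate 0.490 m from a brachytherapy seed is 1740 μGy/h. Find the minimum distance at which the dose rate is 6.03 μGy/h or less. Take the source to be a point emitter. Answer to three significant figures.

8.32 m

By the inverse-square law, d₂ = d₁·√(I₁/I₂).
I₁/I₂ = 1740/6.03 = 288.6, so d₂ = 0.490 × √288.6 = 8.324 m.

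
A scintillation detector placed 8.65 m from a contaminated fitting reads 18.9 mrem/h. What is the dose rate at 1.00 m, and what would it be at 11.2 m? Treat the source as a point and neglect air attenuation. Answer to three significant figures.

Intensity scales as (d₁/d₂)², so
At 1.00 m: (8.65/1.00)² = 74.82, so 18.9 × 74.82 = 1414 mrem/h
At 11.2 m: (1.00/11.2)² = 0.007972, so 1414 × 0.007972 = 11.27 mrem/h.

1410 mrem/h; 11.3 mrem/h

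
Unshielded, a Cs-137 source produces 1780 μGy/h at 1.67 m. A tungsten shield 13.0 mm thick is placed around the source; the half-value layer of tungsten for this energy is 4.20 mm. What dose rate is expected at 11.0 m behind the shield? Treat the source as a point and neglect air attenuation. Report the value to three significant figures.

4.80 μGy/h

Distance alone: (1.67/11.0)² = 0.02305, so 1780 × 0.02305 = 41.03 μGy/h.
Shield: 13.0/4.20 = 3.095 half-value layers → attenuation 2^(−3.095) = 0.1170.
Combined: 41.03 × 0.1170 = 4.801 μGy/h.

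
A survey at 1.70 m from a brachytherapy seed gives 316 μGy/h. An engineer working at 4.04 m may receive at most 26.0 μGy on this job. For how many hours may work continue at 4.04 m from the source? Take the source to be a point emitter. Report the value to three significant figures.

0.465 h

Since intensity falls as 1/r², rate at 4.04 m:
(1.70/4.04)² = 0.1771, so 316 × 0.1771 = 55.96 μGy/h.
Stay time = 26.0 μGy ÷ 55.96 μGy/h = 0.4646 h.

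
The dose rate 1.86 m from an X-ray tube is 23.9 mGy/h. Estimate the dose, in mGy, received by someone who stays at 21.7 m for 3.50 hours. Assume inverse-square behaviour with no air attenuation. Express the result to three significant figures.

Since intensity falls as 1/r², rate at 21.7 m:
23.9 × (1.86/21.7)² = 23.9 × 0.007347 = 0.1756 mGy/h.
Dose = rate × time = 0.1756 mGy/h × 3.500 h = 0.6146 mGy.

0.615 mGy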